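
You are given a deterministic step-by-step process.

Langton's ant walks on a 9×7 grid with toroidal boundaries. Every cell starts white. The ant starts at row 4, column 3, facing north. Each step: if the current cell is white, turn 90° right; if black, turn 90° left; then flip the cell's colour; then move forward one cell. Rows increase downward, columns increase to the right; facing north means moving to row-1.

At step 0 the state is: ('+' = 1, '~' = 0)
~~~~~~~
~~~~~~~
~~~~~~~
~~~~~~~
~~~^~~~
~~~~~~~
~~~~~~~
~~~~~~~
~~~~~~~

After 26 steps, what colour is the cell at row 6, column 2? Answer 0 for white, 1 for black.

0) ~~~~~~~
~~~~~~~
~~~~~~~
~~~~~~~
~~~^~~~
~~~~~~~
~~~~~~~
~~~~~~~
~~~~~~~
1) ~~~~~~~
~~~~~~~
~~~~~~~
~~~~~~~
~~~+>~~
~~~~~~~
~~~~~~~
~~~~~~~
~~~~~~~
2) ~~~~~~~
~~~~~~~
~~~~~~~
~~~~~~~
~~~++~~
~~~~v~~
~~~~~~~
~~~~~~~
~~~~~~~
3) ~~~~~~~
~~~~~~~
~~~~~~~
~~~~~~~
~~~++~~
~~~<+~~
~~~~~~~
~~~~~~~
~~~~~~~
4) ~~~~~~~
~~~~~~~
~~~~~~~
~~~~~~~
~~~^+~~
~~~++~~
~~~~~~~
~~~~~~~
~~~~~~~
5) ~~~~~~~
~~~~~~~
~~~~~~~
~~~~~~~
~~<~+~~
~~~++~~
~~~~~~~
~~~~~~~
~~~~~~~
6) ~~~~~~~
~~~~~~~
~~~~~~~
~~^~~~~
~~+~+~~
~~~++~~
~~~~~~~
~~~~~~~
~~~~~~~
7) ~~~~~~~
~~~~~~~
~~~~~~~
~~+>~~~
~~+~+~~
~~~++~~
~~~~~~~
~~~~~~~
~~~~~~~
8) ~~~~~~~
~~~~~~~
~~~~~~~
~~++~~~
~~+v+~~
~~~++~~
~~~~~~~
~~~~~~~
~~~~~~~
9) ~~~~~~~
~~~~~~~
~~~~~~~
~~++~~~
~~<++~~
~~~++~~
~~~~~~~
~~~~~~~
~~~~~~~
10) ~~~~~~~
~~~~~~~
~~~~~~~
~~++~~~
~~~++~~
~~v++~~
~~~~~~~
~~~~~~~
~~~~~~~
11) ~~~~~~~
~~~~~~~
~~~~~~~
~~++~~~
~~~++~~
~<+++~~
~~~~~~~
~~~~~~~
~~~~~~~
12) ~~~~~~~
~~~~~~~
~~~~~~~
~~++~~~
~^~++~~
~++++~~
~~~~~~~
~~~~~~~
~~~~~~~
13) ~~~~~~~
~~~~~~~
~~~~~~~
~~++~~~
~+>++~~
~++++~~
~~~~~~~
~~~~~~~
~~~~~~~
14) ~~~~~~~
~~~~~~~
~~~~~~~
~~++~~~
~++++~~
~+v++~~
~~~~~~~
~~~~~~~
~~~~~~~
15) ~~~~~~~
~~~~~~~
~~~~~~~
~~++~~~
~++++~~
~+~>+~~
~~~~~~~
~~~~~~~
~~~~~~~
16) ~~~~~~~
~~~~~~~
~~~~~~~
~~++~~~
~++^+~~
~+~~+~~
~~~~~~~
~~~~~~~
~~~~~~~
17) ~~~~~~~
~~~~~~~
~~~~~~~
~~++~~~
~+<~+~~
~+~~+~~
~~~~~~~
~~~~~~~
~~~~~~~
18) ~~~~~~~
~~~~~~~
~~~~~~~
~~++~~~
~+~~+~~
~+v~+~~
~~~~~~~
~~~~~~~
~~~~~~~
19) ~~~~~~~
~~~~~~~
~~~~~~~
~~++~~~
~+~~+~~
~<+~+~~
~~~~~~~
~~~~~~~
~~~~~~~
20) ~~~~~~~
~~~~~~~
~~~~~~~
~~++~~~
~+~~+~~
~~+~+~~
~v~~~~~
~~~~~~~
~~~~~~~
21) ~~~~~~~
~~~~~~~
~~~~~~~
~~++~~~
~+~~+~~
~~+~+~~
<+~~~~~
~~~~~~~
~~~~~~~
22) ~~~~~~~
~~~~~~~
~~~~~~~
~~++~~~
~+~~+~~
^~+~+~~
++~~~~~
~~~~~~~
~~~~~~~
23) ~~~~~~~
~~~~~~~
~~~~~~~
~~++~~~
~+~~+~~
+>+~+~~
++~~~~~
~~~~~~~
~~~~~~~
24) ~~~~~~~
~~~~~~~
~~~~~~~
~~++~~~
~+~~+~~
+++~+~~
+v~~~~~
~~~~~~~
~~~~~~~
25) ~~~~~~~
~~~~~~~
~~~~~~~
~~++~~~
~+~~+~~
+++~+~~
+~>~~~~
~~~~~~~
~~~~~~~
26) ~~~~~~~
~~~~~~~
~~~~~~~
~~++~~~
~+~~+~~
+++~+~~
+~+~~~~
~~v~~~~
~~~~~~~

1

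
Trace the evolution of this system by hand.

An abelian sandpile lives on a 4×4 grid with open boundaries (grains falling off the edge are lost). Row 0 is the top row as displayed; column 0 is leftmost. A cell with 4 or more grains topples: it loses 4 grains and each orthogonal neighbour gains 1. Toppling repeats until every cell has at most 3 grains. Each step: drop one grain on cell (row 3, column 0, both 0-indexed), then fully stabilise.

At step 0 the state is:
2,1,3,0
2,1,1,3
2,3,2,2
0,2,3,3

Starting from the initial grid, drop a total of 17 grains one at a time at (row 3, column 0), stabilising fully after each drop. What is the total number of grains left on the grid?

26

step 0: 2,1,3,0
2,1,1,3
2,3,2,2
0,2,3,3
step 1: 2,1,3,0
2,1,1,3
2,3,2,2
1,2,3,3
step 2: 2,1,3,0
2,1,1,3
2,3,2,2
2,2,3,3
step 3: 2,1,3,0
2,1,1,3
2,3,2,2
3,2,3,3
step 4: 2,1,3,0
2,1,1,3
3,3,2,2
0,3,3,3
step 5: 2,1,3,0
2,1,1,3
3,3,2,2
1,3,3,3
step 6: 2,1,3,0
2,1,1,3
3,3,2,2
2,3,3,3
step 7: 2,1,3,0
2,1,1,3
3,3,2,2
3,3,3,3
step 8: 2,1,3,1
3,2,3,0
1,2,1,1
2,2,2,1
step 9: 2,1,3,1
3,2,3,0
1,2,1,1
3,2,2,1
step 10: 2,1,3,1
3,2,3,0
2,2,1,1
0,3,2,1
step 11: 2,1,3,1
3,2,3,0
2,2,1,1
1,3,2,1
step 12: 2,1,3,1
3,2,3,0
2,2,1,1
2,3,2,1
step 13: 2,1,3,1
3,2,3,0
2,2,1,1
3,3,2,1
step 14: 2,1,3,1
3,2,3,0
3,3,1,1
1,0,3,1
step 15: 2,1,3,1
3,2,3,0
3,3,1,1
2,0,3,1
step 16: 2,1,3,1
3,2,3,0
3,3,1,1
3,0,3,1
step 17: 3,3,0,2
1,1,1,1
2,1,3,1
1,2,3,1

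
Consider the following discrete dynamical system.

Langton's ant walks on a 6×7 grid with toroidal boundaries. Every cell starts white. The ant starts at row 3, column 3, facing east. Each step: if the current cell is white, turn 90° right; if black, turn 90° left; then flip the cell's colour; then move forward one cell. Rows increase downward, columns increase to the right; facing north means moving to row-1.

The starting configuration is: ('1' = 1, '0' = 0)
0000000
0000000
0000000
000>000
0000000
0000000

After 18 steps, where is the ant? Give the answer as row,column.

step 0: 0000000
0000000
0000000
000>000
0000000
0000000
step 1: 0000000
0000000
0000000
0001000
000v000
0000000
step 2: 0000000
0000000
0000000
0001000
00<1000
0000000
step 3: 0000000
0000000
0000000
00^1000
0011000
0000000
step 4: 0000000
0000000
0000000
001>000
0011000
0000000
step 5: 0000000
0000000
000^000
0010000
0011000
0000000
step 6: 0000000
0000000
0001>00
0010000
0011000
0000000
step 7: 0000000
0000000
0001100
0010v00
0011000
0000000
step 8: 0000000
0000000
0001100
001<100
0011000
0000000
step 9: 0000000
0000000
000^100
0011100
0011000
0000000
step 10: 0000000
0000000
00<0100
0011100
0011000
0000000
step 11: 0000000
00^0000
0010100
0011100
0011000
0000000
step 12: 0000000
001>000
0010100
0011100
0011000
0000000
step 13: 0000000
0011000
001v100
0011100
0011000
0000000
step 14: 0000000
0011000
00<1100
0011100
0011000
0000000
step 15: 0000000
0011000
0001100
00v1100
0011000
0000000
step 16: 0000000
0011000
0001100
000>100
0011000
0000000
step 17: 0000000
0011000
000^100
0000100
0011000
0000000
step 18: 0000000
0011000
00<0100
0000100
0011000
0000000

2,2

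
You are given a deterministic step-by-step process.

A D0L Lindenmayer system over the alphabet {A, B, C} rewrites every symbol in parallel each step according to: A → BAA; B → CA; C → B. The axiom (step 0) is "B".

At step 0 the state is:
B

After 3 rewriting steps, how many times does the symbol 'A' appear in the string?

6

0) B
1) CA
2) BBAA
3) CACABAABAA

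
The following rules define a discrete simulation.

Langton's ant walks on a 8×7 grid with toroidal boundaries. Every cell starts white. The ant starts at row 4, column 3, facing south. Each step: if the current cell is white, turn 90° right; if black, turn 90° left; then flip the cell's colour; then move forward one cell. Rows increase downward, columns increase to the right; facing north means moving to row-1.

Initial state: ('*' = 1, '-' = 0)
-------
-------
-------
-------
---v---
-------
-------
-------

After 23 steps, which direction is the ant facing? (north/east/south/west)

k=0  -------
-------
-------
-------
---v---
-------
-------
-------
k=1  -------
-------
-------
-------
--<*---
-------
-------
-------
k=2  -------
-------
-------
--^----
--**---
-------
-------
-------
k=3  -------
-------
-------
--*>---
--**---
-------
-------
-------
k=4  -------
-------
-------
--**---
--*v---
-------
-------
-------
k=5  -------
-------
-------
--**---
--*->--
-------
-------
-------
k=6  -------
-------
-------
--**---
--*-*--
----v--
-------
-------
k=7  -------
-------
-------
--**---
--*-*--
---<*--
-------
-------
k=8  -------
-------
-------
--**---
--*^*--
---**--
-------
-------
k=9  -------
-------
-------
--**---
--**>--
---**--
-------
-------
k=10  -------
-------
-------
--**^--
--**---
---**--
-------
-------
k=11  -------
-------
-------
--***>-
--**---
---**--
-------
-------
k=12  -------
-------
-------
--****-
--**-v-
---**--
-------
-------
k=13  -------
-------
-------
--****-
--**<*-
---**--
-------
-------
k=14  -------
-------
-------
--**^*-
--****-
---**--
-------
-------
k=15  -------
-------
-------
--*<-*-
--****-
---**--
-------
-------
k=16  -------
-------
-------
--*--*-
--*v**-
---**--
-------
-------
k=17  -------
-------
-------
--*--*-
--*->*-
---**--
-------
-------
k=18  -------
-------
-------
--*-^*-
--*--*-
---**--
-------
-------
k=19  -------
-------
-------
--*-*>-
--*--*-
---**--
-------
-------
k=20  -------
-------
-----^-
--*-*--
--*--*-
---**--
-------
-------
k=21  -------
-------
-----*>
--*-*--
--*--*-
---**--
-------
-------
k=22  -------
-------
-----**
--*-*-v
--*--*-
---**--
-------
-------
k=23  -------
-------
-----**
--*-*<*
--*--*-
---**--
-------
-------

west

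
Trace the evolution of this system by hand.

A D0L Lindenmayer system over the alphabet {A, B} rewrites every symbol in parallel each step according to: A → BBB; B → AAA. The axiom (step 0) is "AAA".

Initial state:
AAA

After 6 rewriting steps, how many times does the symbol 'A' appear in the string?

2187

gen 0: AAA
gen 1: BBBBBBBBB
gen 2: AAAAAAAAAAAAAAAAAAAAAAAAAAA
gen 3: BBBBBBBBBBBBBBBBBBBBBBBBBBBBBBBBBBBBBBBBBBBBBBBBBBBBBBBBBBBBBBBBBBBBBBBBBBBBBBBBB
gen 4: AAAAAAAAAAAAAAAAAAAAAAAAAAAAAAAAAAAAAAAAAAAAAAAAAAAAAAAAAA…AAAAAAAAAAAAAAAAAAAAAAAAAAAAAAAAAAAAAAAAAAAAAAAAAAAAAAAAAA  (len 243)
gen 5: BBBBBBBBBBBBBBBBBBBBBBBBBBBBBBBBBBBBBBBBBBBBBBBBBBBBBBBBBB…BBBBBBBBBBBBBBBBBBBBBBBBBBBBBBBBBBBBBBBBBBBBBBBBBBBBBBBBBB  (len 729)
gen 6: AAAAAAAAAAAAAAAAAAAAAAAAAAAAAAAAAAAAAAAAAAAAAAAAAAAAAAAAAA…AAAAAAAAAAAAAAAAAAAAAAAAAAAAAAAAAAAAAAAAAAAAAAAAAAAAAAAAAA  (len 2187)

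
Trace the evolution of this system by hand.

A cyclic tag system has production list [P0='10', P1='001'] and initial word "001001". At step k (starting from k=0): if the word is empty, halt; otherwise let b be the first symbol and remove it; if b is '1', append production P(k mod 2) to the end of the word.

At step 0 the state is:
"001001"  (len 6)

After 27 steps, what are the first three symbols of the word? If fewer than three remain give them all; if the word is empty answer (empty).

011

0) "001001"  (len 6)
1) "01001"  (len 5)
2) "1001"  (len 4)
3) "00110"  (len 5)
4) "0110"  (len 4)
5) "110"  (len 3)
6) "10001"  (len 5)
7) "000110"  (len 6)
8) "00110"  (len 5)
9) "0110"  (len 4)
10) "110"  (len 3)
11) "1010"  (len 4)
12) "010001"  (len 6)
13) "10001"  (len 5)
14) "0001001"  (len 7)
15) "001001"  (len 6)
16) "01001"  (len 5)
17) "1001"  (len 4)
18) "001001"  (len 6)
19) "01001"  (len 5)
20) "1001"  (len 4)
21) "00110"  (len 5)
22) "0110"  (len 4)
23) "110"  (len 3)
24) "10001"  (len 5)
25) "000110"  (len 6)
26) "00110"  (len 5)
27) "0110"  (len 4)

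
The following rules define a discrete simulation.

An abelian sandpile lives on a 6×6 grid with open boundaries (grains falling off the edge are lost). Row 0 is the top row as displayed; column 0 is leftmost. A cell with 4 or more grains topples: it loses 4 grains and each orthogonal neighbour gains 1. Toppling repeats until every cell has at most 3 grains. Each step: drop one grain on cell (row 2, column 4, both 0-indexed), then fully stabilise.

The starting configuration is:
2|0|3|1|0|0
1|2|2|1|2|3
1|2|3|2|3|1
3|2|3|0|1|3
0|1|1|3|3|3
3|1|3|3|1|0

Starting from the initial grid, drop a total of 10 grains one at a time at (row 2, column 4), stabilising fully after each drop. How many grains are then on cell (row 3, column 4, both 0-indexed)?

step 0: 2|0|3|1|0|0
1|2|2|1|2|3
1|2|3|2|3|1
3|2|3|0|1|3
0|1|1|3|3|3
3|1|3|3|1|0
step 1: 2|0|3|1|0|0
1|2|2|1|3|3
1|2|3|3|0|2
3|2|3|0|2|3
0|1|1|3|3|3
3|1|3|3|1|0
step 2: 2|0|3|1|0|0
1|2|2|1|3|3
1|2|3|3|1|2
3|2|3|0|2|3
0|1|1|3|3|3
3|1|3|3|1|0
step 3: 2|0|3|1|0|0
1|2|2|1|3|3
1|2|3|3|2|2
3|2|3|0|2|3
0|1|1|3|3|3
3|1|3|3|1|0
step 4: 2|0|3|1|0|0
1|2|2|1|3|3
1|2|3|3|3|2
3|2|3|0|2|3
0|1|1|3|3|3
3|1|3|3|1|0
step 5: 2|0|3|1|1|1
1|2|3|3|2|1
1|3|1|3|0|2
3|3|2|0|3|2
0|2|0|3|2|1
3|2|1|1|3|1
step 6: 2|0|3|1|1|1
1|2|3|3|2|1
1|3|1|3|1|2
3|3|2|0|3|2
0|2|0|3|2|1
3|2|1|1|3|1
step 7: 2|0|3|1|1|1
1|2|3|3|2|1
1|3|1|3|2|2
3|3|2|0|3|2
0|2|0|3|2|1
3|2|1|1|3|1
step 8: 2|0|3|1|1|1
1|2|3|3|2|1
1|3|1|3|3|2
3|3|2|0|3|2
0|2|0|3|2|1
3|2|1|1|3|1
step 9: 2|1|0|3|2|1
1|3|1|2|0|2
1|3|3|1|3|3
3|3|2|2|0|3
0|2|0|3|3|1
3|2|1|1|3|1
step 10: 2|1|0|3|2|1
1|3|1|2|1|3
1|3|3|2|1|1
3|3|2|2|2|0
0|2|0|3|3|2
3|2|1|1|3|1

2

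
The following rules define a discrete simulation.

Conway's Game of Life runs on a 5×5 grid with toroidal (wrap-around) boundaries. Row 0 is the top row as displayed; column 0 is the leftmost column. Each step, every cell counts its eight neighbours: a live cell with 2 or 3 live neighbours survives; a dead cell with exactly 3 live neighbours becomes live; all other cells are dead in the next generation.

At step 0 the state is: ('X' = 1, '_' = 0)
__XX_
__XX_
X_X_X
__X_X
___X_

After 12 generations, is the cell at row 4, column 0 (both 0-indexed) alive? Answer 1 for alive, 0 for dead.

0

gen 0: __XX_
__XX_
X_X_X
__X_X
___X_
gen 1: ____X
_____
X_X_X
XXX_X
____X
gen 2: _____
X__XX
__X_X
__X__
_X__X
gen 3: ___X_
X__XX
XXX_X
XXX__
_____
gen 4: ___X_
_____
_____
__XXX
_XX__
gen 5: __X__
_____
___X_
_XXX_
_X__X
gen 6: _____
_____
___X_
XX_XX
XX___
gen 7: _____
_____
X_XX_
_X_X_
_XX__
gen 8: _____
_____
_XXXX
X__XX
_XX__
gen 9: _____
__XX_
_XX__
_____
XXXXX
gen 10: X____
_XXX_
_XXX_
____X
XXXXX
gen 11: _____
X__XX
XX__X
_____
_XXX_
gen 12: XX___
_X_X_
_X_X_
___XX
__X__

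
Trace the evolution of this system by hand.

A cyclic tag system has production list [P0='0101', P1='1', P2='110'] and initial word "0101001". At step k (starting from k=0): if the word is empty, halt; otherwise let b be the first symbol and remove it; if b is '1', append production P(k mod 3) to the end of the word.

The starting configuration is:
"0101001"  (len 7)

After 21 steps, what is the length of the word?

16

k=0  "0101001"  (len 7)
k=1  "101001"  (len 6)
k=2  "010011"  (len 6)
k=3  "10011"  (len 5)
k=4  "00110101"  (len 8)
k=5  "0110101"  (len 7)
k=6  "110101"  (len 6)
k=7  "101010101"  (len 9)
k=8  "010101011"  (len 9)
k=9  "10101011"  (len 8)
k=10  "01010110101"  (len 11)
k=11  "1010110101"  (len 10)
k=12  "010110101110"  (len 12)
k=13  "10110101110"  (len 11)
k=14  "01101011101"  (len 11)
k=15  "1101011101"  (len 10)
k=16  "1010111010101"  (len 13)
k=17  "0101110101011"  (len 13)
k=18  "101110101011"  (len 12)
k=19  "011101010110101"  (len 15)
k=20  "11101010110101"  (len 14)
k=21  "1101010110101110"  (len 16)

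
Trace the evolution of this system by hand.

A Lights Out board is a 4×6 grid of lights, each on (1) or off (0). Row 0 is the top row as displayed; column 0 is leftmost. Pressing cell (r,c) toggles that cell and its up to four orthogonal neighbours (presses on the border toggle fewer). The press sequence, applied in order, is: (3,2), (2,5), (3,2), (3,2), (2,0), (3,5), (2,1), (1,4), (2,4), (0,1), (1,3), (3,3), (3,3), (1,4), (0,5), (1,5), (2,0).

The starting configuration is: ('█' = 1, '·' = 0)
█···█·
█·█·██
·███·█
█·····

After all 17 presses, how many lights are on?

12

step 0: █···█·
█·█·██
·███·█
█·····
step 1: █···█·
█·█·██
·█·█·█
████··
step 2: █···█·
█·█·█·
·█·██·
████·█
step 3: █···█·
█·█·█·
·████·
█····█
step 4: █···█·
█·█·█·
·█·██·
████·█
step 5: █···█·
··█·█·
█··██·
·███·█
step 6: █···█·
··█·█·
█··███
·████·
step 7: █···█·
·██·█·
·█████
··███·
step 8: █·····
·███·█
·███·█
··███·
step 9: █·····
·█████
·██·█·
··██··
step 10: ·██···
··████
·██·█·
··██··
step 11: ·███··
·····█
·████·
··██··
step 12: ·███··
·····█
·██·█·
····█·
step 13: ·███··
·····█
·████·
··██··
step 14: ·████·
···██·
·███··
··██··
step 15: ·███·█
···███
·███··
··██··
step 16: ·███··
···█··
·███·█
··██··
step 17: ·███··
█··█··
█·██·█
█·██··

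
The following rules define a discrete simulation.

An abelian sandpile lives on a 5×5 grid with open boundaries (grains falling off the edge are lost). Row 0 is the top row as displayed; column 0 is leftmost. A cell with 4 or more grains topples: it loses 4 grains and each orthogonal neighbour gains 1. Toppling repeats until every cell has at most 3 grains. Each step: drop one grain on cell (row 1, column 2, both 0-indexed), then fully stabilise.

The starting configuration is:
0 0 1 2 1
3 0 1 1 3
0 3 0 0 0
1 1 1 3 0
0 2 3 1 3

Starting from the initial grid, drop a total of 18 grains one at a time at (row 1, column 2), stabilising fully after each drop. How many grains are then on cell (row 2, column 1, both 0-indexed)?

2

gen 0: 0 0 1 2 1
3 0 1 1 3
0 3 0 0 0
1 1 1 3 0
0 2 3 1 3
gen 1: 0 0 1 2 1
3 0 2 1 3
0 3 0 0 0
1 1 1 3 0
0 2 3 1 3
gen 2: 0 0 1 2 1
3 0 3 1 3
0 3 0 0 0
1 1 1 3 0
0 2 3 1 3
gen 3: 0 0 2 2 1
3 1 0 2 3
0 3 1 0 0
1 1 1 3 0
0 2 3 1 3
gen 4: 0 0 2 2 1
3 1 1 2 3
0 3 1 0 0
1 1 1 3 0
0 2 3 1 3
gen 5: 0 0 2 2 1
3 1 2 2 3
0 3 1 0 0
1 1 1 3 0
0 2 3 1 3
gen 6: 0 0 2 2 1
3 1 3 2 3
0 3 1 0 0
1 1 1 3 0
0 2 3 1 3
gen 7: 0 0 3 2 1
3 2 0 3 3
0 3 2 0 0
1 1 1 3 0
0 2 3 1 3
gen 8: 0 0 3 2 1
3 2 1 3 3
0 3 2 0 0
1 1 1 3 0
0 2 3 1 3
gen 9: 0 0 3 2 1
3 2 2 3 3
0 3 2 0 0
1 1 1 3 0
0 2 3 1 3
gen 10: 0 0 3 2 1
3 2 3 3 3
0 3 2 0 0
1 1 1 3 0
0 2 3 1 3
gen 11: 0 1 1 0 3
3 3 2 2 0
0 3 3 1 1
1 1 1 3 0
0 2 3 1 3
gen 12: 0 1 1 0 3
3 3 3 2 0
0 3 3 1 1
1 1 1 3 0
0 2 3 1 3
gen 13: 1 2 2 0 3
0 2 2 3 0
2 1 1 2 1
1 2 2 3 0
0 2 3 1 3
gen 14: 1 2 2 0 3
0 2 3 3 0
2 1 1 2 1
1 2 2 3 0
0 2 3 1 3
gen 15: 1 2 3 1 3
0 3 1 0 1
2 1 2 3 1
1 2 2 3 0
0 2 3 1 3
gen 16: 1 2 3 1 3
0 3 2 0 1
2 1 2 3 1
1 2 2 3 0
0 2 3 1 3
gen 17: 1 2 3 1 3
0 3 3 0 1
2 1 2 3 1
1 2 2 3 0
0 2 3 1 3
gen 18: 2 0 1 2 3
1 1 2 1 1
2 2 3 3 1
1 2 2 3 0
0 2 3 1 3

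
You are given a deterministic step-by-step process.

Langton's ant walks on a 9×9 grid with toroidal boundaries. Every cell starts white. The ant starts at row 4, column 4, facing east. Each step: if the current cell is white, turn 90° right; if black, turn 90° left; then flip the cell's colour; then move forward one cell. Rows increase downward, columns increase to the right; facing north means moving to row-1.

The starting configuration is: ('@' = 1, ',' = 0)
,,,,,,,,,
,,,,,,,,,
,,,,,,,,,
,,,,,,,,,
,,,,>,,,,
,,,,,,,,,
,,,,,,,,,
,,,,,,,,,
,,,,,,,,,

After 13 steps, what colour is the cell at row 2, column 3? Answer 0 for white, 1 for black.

1

step 0: ,,,,,,,,,
,,,,,,,,,
,,,,,,,,,
,,,,,,,,,
,,,,>,,,,
,,,,,,,,,
,,,,,,,,,
,,,,,,,,,
,,,,,,,,,
step 1: ,,,,,,,,,
,,,,,,,,,
,,,,,,,,,
,,,,,,,,,
,,,,@,,,,
,,,,v,,,,
,,,,,,,,,
,,,,,,,,,
,,,,,,,,,
step 2: ,,,,,,,,,
,,,,,,,,,
,,,,,,,,,
,,,,,,,,,
,,,,@,,,,
,,,<@,,,,
,,,,,,,,,
,,,,,,,,,
,,,,,,,,,
step 3: ,,,,,,,,,
,,,,,,,,,
,,,,,,,,,
,,,,,,,,,
,,,^@,,,,
,,,@@,,,,
,,,,,,,,,
,,,,,,,,,
,,,,,,,,,
step 4: ,,,,,,,,,
,,,,,,,,,
,,,,,,,,,
,,,,,,,,,
,,,@>,,,,
,,,@@,,,,
,,,,,,,,,
,,,,,,,,,
,,,,,,,,,
step 5: ,,,,,,,,,
,,,,,,,,,
,,,,,,,,,
,,,,^,,,,
,,,@,,,,,
,,,@@,,,,
,,,,,,,,,
,,,,,,,,,
,,,,,,,,,
step 6: ,,,,,,,,,
,,,,,,,,,
,,,,,,,,,
,,,,@>,,,
,,,@,,,,,
,,,@@,,,,
,,,,,,,,,
,,,,,,,,,
,,,,,,,,,
step 7: ,,,,,,,,,
,,,,,,,,,
,,,,,,,,,
,,,,@@,,,
,,,@,v,,,
,,,@@,,,,
,,,,,,,,,
,,,,,,,,,
,,,,,,,,,
step 8: ,,,,,,,,,
,,,,,,,,,
,,,,,,,,,
,,,,@@,,,
,,,@<@,,,
,,,@@,,,,
,,,,,,,,,
,,,,,,,,,
,,,,,,,,,
step 9: ,,,,,,,,,
,,,,,,,,,
,,,,,,,,,
,,,,^@,,,
,,,@@@,,,
,,,@@,,,,
,,,,,,,,,
,,,,,,,,,
,,,,,,,,,
step 10: ,,,,,,,,,
,,,,,,,,,
,,,,,,,,,
,,,<,@,,,
,,,@@@,,,
,,,@@,,,,
,,,,,,,,,
,,,,,,,,,
,,,,,,,,,
step 11: ,,,,,,,,,
,,,,,,,,,
,,,^,,,,,
,,,@,@,,,
,,,@@@,,,
,,,@@,,,,
,,,,,,,,,
,,,,,,,,,
,,,,,,,,,
step 12: ,,,,,,,,,
,,,,,,,,,
,,,@>,,,,
,,,@,@,,,
,,,@@@,,,
,,,@@,,,,
,,,,,,,,,
,,,,,,,,,
,,,,,,,,,
step 13: ,,,,,,,,,
,,,,,,,,,
,,,@@,,,,
,,,@v@,,,
,,,@@@,,,
,,,@@,,,,
,,,,,,,,,
,,,,,,,,,
,,,,,,,,,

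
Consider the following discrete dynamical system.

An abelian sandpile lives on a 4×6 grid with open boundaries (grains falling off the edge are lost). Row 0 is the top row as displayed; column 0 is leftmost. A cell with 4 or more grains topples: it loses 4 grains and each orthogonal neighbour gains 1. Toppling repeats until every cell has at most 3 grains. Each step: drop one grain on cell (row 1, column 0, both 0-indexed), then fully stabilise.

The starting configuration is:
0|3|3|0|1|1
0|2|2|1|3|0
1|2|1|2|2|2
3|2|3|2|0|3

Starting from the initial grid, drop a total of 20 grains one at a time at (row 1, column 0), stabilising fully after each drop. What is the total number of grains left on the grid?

40

t=0: 0|3|3|0|1|1
0|2|2|1|3|0
1|2|1|2|2|2
3|2|3|2|0|3
t=1: 0|3|3|0|1|1
1|2|2|1|3|0
1|2|1|2|2|2
3|2|3|2|0|3
t=2: 0|3|3|0|1|1
2|2|2|1|3|0
1|2|1|2|2|2
3|2|3|2|0|3
t=3: 0|3|3|0|1|1
3|2|2|1|3|0
1|2|1|2|2|2
3|2|3|2|0|3
t=4: 1|3|3|0|1|1
0|3|2|1|3|0
2|2|1|2|2|2
3|2|3|2|0|3
t=5: 1|3|3|0|1|1
1|3|2|1|3|0
2|2|1|2|2|2
3|2|3|2|0|3
t=6: 1|3|3|0|1|1
2|3|2|1|3|0
2|2|1|2|2|2
3|2|3|2|0|3
t=7: 1|3|3|0|1|1
3|3|2|1|3|0
2|2|1|2|2|2
3|2|3|2|0|3
t=8: 3|1|1|1|1|1
1|2|0|2|3|0
3|3|2|2|2|2
3|2|3|2|0|3
t=9: 3|1|1|1|1|1
2|2|0|2|3|0
3|3|2|2|2|2
3|2|3|2|0|3
t=10: 3|1|1|1|1|1
3|2|0|2|3|0
3|3|2|2|2|2
3|2|3|2|0|3
t=11: 0|3|1|1|1|1
3|0|2|2|3|0
2|3|0|3|2|2
1|1|1|3|0|3
t=12: 1|3|1|1|1|1
0|1|2|2|3|0
3|3|0|3|2|2
1|1|1|3|0|3
t=13: 1|3|1|1|1|1
1|1|2|2|3|0
3|3|0|3|2|2
1|1|1|3|0|3
t=14: 1|3|1|1|1|1
2|1|2|2|3|0
3|3|0|3|2|2
1|1|1|3|0|3
t=15: 1|3|1|1|1|1
3|1|2|2|3|0
3|3|0|3|2|2
1|1|1|3|0|3
t=16: 2|3|1|1|1|1
1|3|2|2|3|0
1|0|1|3|2|2
2|2|1|3|0|3
t=17: 2|3|1|1|1|1
2|3|2|2|3|0
1|0|1|3|2|2
2|2|1|3|0|3
t=18: 2|3|1|1|1|1
3|3|2|2|3|0
1|0|1|3|2|2
2|2|1|3|0|3
t=19: 0|1|2|1|1|1
2|1|3|2|3|0
2|1|1|3|2|2
2|2|1|3|0|3
t=20: 0|1|2|1|1|1
3|1|3|2|3|0
2|1|1|3|2|2
2|2|1|3|0|3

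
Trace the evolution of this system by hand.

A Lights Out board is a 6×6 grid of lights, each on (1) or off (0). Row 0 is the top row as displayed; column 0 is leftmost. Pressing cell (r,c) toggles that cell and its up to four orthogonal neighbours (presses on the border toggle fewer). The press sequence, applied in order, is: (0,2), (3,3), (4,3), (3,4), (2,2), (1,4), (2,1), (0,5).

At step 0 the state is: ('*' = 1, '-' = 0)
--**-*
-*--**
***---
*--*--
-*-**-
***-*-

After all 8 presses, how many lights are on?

17

k=0  --**-*
-*--**
***---
*--*--
-*-**-
***-*-
k=1  -*---*
-**-**
***---
*--*--
-*-**-
***-*-
k=2  -*---*
-**-**
****--
*-*-*-
-*--*-
***-*-
k=3  -*---*
-**-**
****--
*-***-
-***--
*****-
k=4  -*---*
-**-**
*****-
*-*--*
-****-
*****-
k=5  -*---*
-*--**
*---*-
*----*
-****-
*****-
k=6  -*--**
-*-*--
*-----
*----*
-****-
*****-
k=7  -*--**
---*--
-**---
**---*
-****-
*****-
k=8  -*----
---*-*
-**---
**---*
-****-
*****-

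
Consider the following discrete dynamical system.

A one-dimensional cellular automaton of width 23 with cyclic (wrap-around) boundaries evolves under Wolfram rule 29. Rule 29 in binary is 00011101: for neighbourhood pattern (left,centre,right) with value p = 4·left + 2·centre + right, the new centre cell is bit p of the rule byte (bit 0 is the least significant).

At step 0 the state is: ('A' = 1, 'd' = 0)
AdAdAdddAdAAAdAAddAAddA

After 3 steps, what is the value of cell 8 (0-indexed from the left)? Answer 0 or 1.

gen 0: AdAdAdddAdAAAdAAddAAddA
gen 1: ddAdAAAdAdAdddAdAdAdAdA
gen 2: AdAdAdddAdAAAdAdAdAdAdA
gen 3: ddAdAAAdAdAdddAdAdAdAdA

1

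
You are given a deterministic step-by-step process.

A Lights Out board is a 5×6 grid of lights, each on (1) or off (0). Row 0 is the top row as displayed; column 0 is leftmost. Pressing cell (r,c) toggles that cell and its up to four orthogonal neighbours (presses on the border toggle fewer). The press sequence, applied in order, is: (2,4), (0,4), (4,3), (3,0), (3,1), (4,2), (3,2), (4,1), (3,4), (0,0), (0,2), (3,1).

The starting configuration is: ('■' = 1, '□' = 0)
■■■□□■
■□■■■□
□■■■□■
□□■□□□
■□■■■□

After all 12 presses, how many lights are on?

15

gen 0: ■■■□□■
■□■■■□
□■■■□■
□□■□□□
■□■■■□
gen 1: ■■■□□■
■□■■□□
□■■□■□
□□■□■□
■□■■■□
gen 2: ■■■■■□
■□■■■□
□■■□■□
□□■□■□
■□■■■□
gen 3: ■■■■■□
■□■■■□
□■■□■□
□□■■■□
■□□□□□
gen 4: ■■■■■□
■□■■■□
■■■□■□
■■■■■□
□□□□□□
gen 5: ■■■■■□
■□■■■□
■□■□■□
□□□■■□
□■□□□□
gen 6: ■■■■■□
■□■■■□
■□■□■□
□□■■■□
□□■■□□
gen 7: ■■■■■□
■□■■■□
■□□□■□
□■□□■□
□□□■□□
gen 8: ■■■■■□
■□■■■□
■□□□■□
□□□□■□
■■■■□□
gen 9: ■■■■■□
■□■■■□
■□□□□□
□□□■□■
■■■■■□
gen 10: □□■■■□
□□■■■□
■□□□□□
□□□■□■
■■■■■□
gen 11: □■□□■□
□□□■■□
■□□□□□
□□□■□■
■■■■■□
gen 12: □■□□■□
□□□■■□
■■□□□□
■■■■□■
■□■■■□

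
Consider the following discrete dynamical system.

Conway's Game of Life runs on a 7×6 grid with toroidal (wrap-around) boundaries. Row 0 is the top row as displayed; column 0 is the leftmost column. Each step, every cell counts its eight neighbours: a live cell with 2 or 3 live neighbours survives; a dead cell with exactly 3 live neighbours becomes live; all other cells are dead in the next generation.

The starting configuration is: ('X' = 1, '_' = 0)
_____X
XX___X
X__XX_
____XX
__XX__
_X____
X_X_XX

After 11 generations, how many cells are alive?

3

t=0: _____X
XX___X
X__XX_
____XX
__XX__
_X____
X_X_XX
t=1: ______
_X____
_X_X__
__X__X
__XXX_
XX__XX
XX__XX
t=2: _X___X
__X___
XX____
_X____
__X___
______
_X__X_
t=3: XXX___
__X___
XXX___
XXX___
______
______
X_____
t=4: X_X___
___X__
X__X__
X_X___
_X____
______
X_____
t=5: _X____
_XXX__
_XXX__
X_X___
_X____
______
_X____
t=6: XX____
X__X__
X_____
X__X__
_X____
______
______
t=7: XX____
X____X
XX___X
XX____
______
______
______
t=8: XX___X
______
______
_X___X
______
______
______
t=9: X_____
X_____
______
______
______
______
X_____
t=10: XX___X
______
______
______
______
______
______
t=11: X_____
X_____
______
______
______
______
X_____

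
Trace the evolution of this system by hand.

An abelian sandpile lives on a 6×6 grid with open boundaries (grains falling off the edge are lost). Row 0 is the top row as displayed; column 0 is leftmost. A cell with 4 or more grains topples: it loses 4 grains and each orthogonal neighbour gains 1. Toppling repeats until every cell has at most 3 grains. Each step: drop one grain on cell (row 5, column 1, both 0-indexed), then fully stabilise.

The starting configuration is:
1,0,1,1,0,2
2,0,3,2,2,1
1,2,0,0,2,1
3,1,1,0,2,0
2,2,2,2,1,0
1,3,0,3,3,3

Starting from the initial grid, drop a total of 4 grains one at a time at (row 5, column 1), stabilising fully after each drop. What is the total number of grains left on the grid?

53

gen 0: 1,0,1,1,0,2
2,0,3,2,2,1
1,2,0,0,2,1
3,1,1,0,2,0
2,2,2,2,1,0
1,3,0,3,3,3
gen 1: 1,0,1,1,0,2
2,0,3,2,2,1
1,2,0,0,2,1
3,1,1,0,2,0
2,3,2,2,1,0
2,0,1,3,3,3
gen 2: 1,0,1,1,0,2
2,0,3,2,2,1
1,2,0,0,2,1
3,1,1,0,2,0
2,3,2,2,1,0
2,1,1,3,3,3
gen 3: 1,0,1,1,0,2
2,0,3,2,2,1
1,2,0,0,2,1
3,1,1,0,2,0
2,3,2,2,1,0
2,2,1,3,3,3
gen 4: 1,0,1,1,0,2
2,0,3,2,2,1
1,2,0,0,2,1
3,1,1,0,2,0
2,3,2,2,1,0
2,3,1,3,3,3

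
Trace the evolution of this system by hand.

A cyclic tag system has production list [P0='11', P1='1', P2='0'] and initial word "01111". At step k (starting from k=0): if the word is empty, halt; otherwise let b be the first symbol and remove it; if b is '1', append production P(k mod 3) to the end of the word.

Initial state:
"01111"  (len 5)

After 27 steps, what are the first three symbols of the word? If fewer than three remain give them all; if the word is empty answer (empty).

10

gen 0: "01111"  (len 5)
gen 1: "1111"  (len 4)
gen 2: "1111"  (len 4)
gen 3: "1110"  (len 4)
gen 4: "11011"  (len 5)
gen 5: "10111"  (len 5)
gen 6: "01110"  (len 5)
gen 7: "1110"  (len 4)
gen 8: "1101"  (len 4)
gen 9: "1010"  (len 4)
gen 10: "01011"  (len 5)
gen 11: "1011"  (len 4)
gen 12: "0110"  (len 4)
gen 13: "110"  (len 3)
gen 14: "101"  (len 3)
gen 15: "010"  (len 3)
gen 16: "10"  (len 2)
gen 17: "01"  (len 2)
gen 18: "1"  (len 1)
gen 19: "11"  (len 2)
gen 20: "11"  (len 2)
gen 21: "10"  (len 2)
gen 22: "011"  (len 3)
gen 23: "11"  (len 2)
gen 24: "10"  (len 2)
gen 25: "011"  (len 3)
gen 26: "11"  (len 2)
gen 27: "10"  (len 2)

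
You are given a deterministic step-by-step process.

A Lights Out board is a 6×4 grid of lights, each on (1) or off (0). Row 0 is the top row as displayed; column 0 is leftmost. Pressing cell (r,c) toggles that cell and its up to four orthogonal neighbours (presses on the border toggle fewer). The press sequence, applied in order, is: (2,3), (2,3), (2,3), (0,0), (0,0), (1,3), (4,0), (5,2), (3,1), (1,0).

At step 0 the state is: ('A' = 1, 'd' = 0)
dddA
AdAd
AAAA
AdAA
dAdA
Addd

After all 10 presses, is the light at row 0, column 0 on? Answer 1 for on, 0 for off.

1

step 0: dddA
AdAd
AAAA
AdAA
dAdA
Addd
step 1: dddA
AdAA
AAdd
AdAd
dAdA
Addd
step 2: dddA
AdAd
AAAA
AdAA
dAdA
Addd
step 3: dddA
AdAA
AAdd
AdAd
dAdA
Addd
step 4: AAdA
ddAA
AAdd
AdAd
dAdA
Addd
step 5: dddA
AdAA
AAdd
AdAd
dAdA
Addd
step 6: dddd
Addd
AAdA
AdAd
dAdA
Addd
step 7: dddd
Addd
AAdA
ddAd
AddA
dddd
step 8: dddd
Addd
AAdA
ddAd
AdAA
dAAA
step 9: dddd
Addd
AddA
AAdd
AAAA
dAAA
step 10: Addd
dAdd
dddA
AAdd
AAAA
dAAA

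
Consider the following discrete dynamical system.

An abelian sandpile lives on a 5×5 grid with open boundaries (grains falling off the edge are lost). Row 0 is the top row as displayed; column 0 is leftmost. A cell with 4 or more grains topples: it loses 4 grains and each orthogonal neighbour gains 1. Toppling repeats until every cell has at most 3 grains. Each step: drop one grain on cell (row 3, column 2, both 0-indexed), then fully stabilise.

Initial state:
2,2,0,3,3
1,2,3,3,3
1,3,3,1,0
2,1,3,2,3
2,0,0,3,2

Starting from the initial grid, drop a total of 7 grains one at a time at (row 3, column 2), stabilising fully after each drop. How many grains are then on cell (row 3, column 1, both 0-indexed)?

k=0  2,2,0,3,3
1,2,3,3,3
1,3,3,1,0
2,1,3,2,3
2,0,0,3,2
k=1  2,3,2,1,1
2,0,2,2,1
2,1,2,3,1
2,3,1,3,3
2,0,1,3,2
k=2  2,3,2,1,1
2,0,2,2,1
2,1,2,3,1
2,3,2,3,3
2,0,1,3,2
k=3  2,3,2,1,1
2,0,2,2,1
2,1,2,3,1
2,3,3,3,3
2,0,1,3,2
k=4  2,3,2,1,1
2,0,3,3,1
2,3,0,1,3
3,0,3,3,1
2,1,3,1,0
k=5  2,3,2,1,1
2,0,3,3,1
2,3,1,2,3
3,1,2,0,2
2,2,0,3,0
k=6  2,3,2,1,1
2,0,3,3,1
2,3,1,2,3
3,1,3,0,2
2,2,0,3,0
k=7  2,3,2,1,1
2,0,3,3,1
2,3,2,2,3
3,2,0,1,2
2,2,1,3,0

2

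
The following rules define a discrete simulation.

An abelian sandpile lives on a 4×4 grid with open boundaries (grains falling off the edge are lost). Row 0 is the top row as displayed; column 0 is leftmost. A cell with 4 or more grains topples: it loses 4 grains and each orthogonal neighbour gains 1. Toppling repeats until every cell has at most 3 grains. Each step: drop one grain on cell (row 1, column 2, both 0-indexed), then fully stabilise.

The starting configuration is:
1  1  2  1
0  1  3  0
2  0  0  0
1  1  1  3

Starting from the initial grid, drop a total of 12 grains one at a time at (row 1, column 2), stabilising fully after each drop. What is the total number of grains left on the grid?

27

0) 1  1  2  1
0  1  3  0
2  0  0  0
1  1  1  3
1) 1  1  3  1
0  2  0  1
2  0  1  0
1  1  1  3
2) 1  1  3  1
0  2  1  1
2  0  1  0
1  1  1  3
3) 1  1  3  1
0  2  2  1
2  0  1  0
1  1  1  3
4) 1  1  3  1
0  2  3  1
2  0  1  0
1  1  1  3
5) 1  2  0  2
0  3  1  2
2  0  2  0
1  1  1  3
6) 1  2  0  2
0  3  2  2
2  0  2  0
1  1  1  3
7) 1  2  0  2
0  3  3  2
2  0  2  0
1  1  1  3
8) 1  3  1  2
1  0  1  3
2  1  3  0
1  1  1  3
9) 1  3  1  2
1  0  2  3
2  1  3  0
1  1  1  3
10) 1  3  1  2
1  0  3  3
2  1  3  0
1  1  1  3
11) 1  3  2  3
1  1  2  0
2  2  0  2
1  1  2  3
12) 1  3  2  3
1  1  3  0
2  2  0  2
1  1  2  3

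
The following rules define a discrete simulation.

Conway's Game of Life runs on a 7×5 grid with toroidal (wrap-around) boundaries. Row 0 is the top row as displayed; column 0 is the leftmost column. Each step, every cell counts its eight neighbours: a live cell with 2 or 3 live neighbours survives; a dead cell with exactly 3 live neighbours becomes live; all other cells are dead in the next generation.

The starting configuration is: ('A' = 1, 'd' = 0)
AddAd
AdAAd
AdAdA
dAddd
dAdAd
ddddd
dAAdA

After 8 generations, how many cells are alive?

30

k=0  AddAd
AdAAd
AdAdA
dAddd
dAdAd
ddddd
dAAdA
k=1  Adddd
AdAdd
AdAdA
dAdAA
ddAdd
AAdAd
AAAAA
k=2  ddddd
AddAd
ddAdd
dAddA
ddddd
ddddd
dddAd
k=3  ddddA
ddddd
AAAAA
ddddd
ddddd
ddddd
ddddd
k=4  ddddd
dAAdd
AAAAA
AAAAA
ddddd
ddddd
ddddd
k=5  ddddd
ddddA
ddddd
ddddd
AAAAA
ddddd
ddddd
k=6  ddddd
ddddd
ddddd
AAAAA
AAAAA
AAAAA
ddddd
k=7  ddddd
ddddd
AAAAA
ddddd
ddddd
ddddd
AAAAA
k=8  AAAAA
AAAAA
AAAAA
AAAAA
ddddd
AAAAA
AAAAA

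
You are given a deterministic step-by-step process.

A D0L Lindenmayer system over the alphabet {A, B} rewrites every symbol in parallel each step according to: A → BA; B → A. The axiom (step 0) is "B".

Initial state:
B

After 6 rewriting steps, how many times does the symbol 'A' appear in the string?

gen 0: B
gen 1: A
gen 2: BA
gen 3: ABA
gen 4: BAABA
gen 5: ABABAABA
gen 6: BAABAABABAABA

8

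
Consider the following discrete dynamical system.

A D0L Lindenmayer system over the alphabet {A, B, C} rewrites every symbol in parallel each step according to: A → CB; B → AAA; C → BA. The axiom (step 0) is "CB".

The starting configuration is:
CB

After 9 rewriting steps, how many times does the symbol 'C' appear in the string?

795

t=0: CB
t=1: BAAAA
t=2: AAACBCBCBCB
t=3: CBCBCBBAAAABAAAABAAAABAAAA
t=4: BAAAABAAAABAAAAAAACBCBCBCBAAACBCBCBCBAAACBCBCBCBAAACBCBCBCB
t=5: AAACBCBCBCBAAACBCBCBCBAAACBCBCBCBCBCBCBBAAAABAAAABAAAABAAA…ABAAAACBCBCBBAAAABAAAABAAAABAAAACBCBCBBAAAABAAAABAAAABAAAA  (len 137)
t=6: CBCBCBBAAAABAAAABAAAABAAAACBCBCBBAAAABAAAABAAAABAAAACBCBCB…AAAABAAAABAAAAAAACBCBCBCBAAACBCBCBCBAAACBCBCBCBAAACBCBCBCB  (len 314)
t=7: BAAAABAAAABAAAAAAACBCBCBCBAAACBCBCBCBAAACBCBCBCBAAACBCBCBC…ABAAAACBCBCBBAAAABAAAABAAAABAAAACBCBCBBAAAABAAAABAAAABAAAA  (len 725)
t=8: AAACBCBCBCBAAACBCBCBCBAAACBCBCBCBCBCBCBBAAAABAAAABAAAABAAA…AAAABAAAABAAAAAAACBCBCBCBAAACBCBCBCBAAACBCBCBCBAAACBCBCBCB  (len 1667)
t=9: CBCBCBBAAAABAAAABAAAABAAAACBCBCBBAAAABAAAABAAAABAAAACBCBCB…ABAAAACBCBCBBAAAABAAAABAAAABAAAACBCBCBBAAAABAAAABAAAABAAAA  (len 3842)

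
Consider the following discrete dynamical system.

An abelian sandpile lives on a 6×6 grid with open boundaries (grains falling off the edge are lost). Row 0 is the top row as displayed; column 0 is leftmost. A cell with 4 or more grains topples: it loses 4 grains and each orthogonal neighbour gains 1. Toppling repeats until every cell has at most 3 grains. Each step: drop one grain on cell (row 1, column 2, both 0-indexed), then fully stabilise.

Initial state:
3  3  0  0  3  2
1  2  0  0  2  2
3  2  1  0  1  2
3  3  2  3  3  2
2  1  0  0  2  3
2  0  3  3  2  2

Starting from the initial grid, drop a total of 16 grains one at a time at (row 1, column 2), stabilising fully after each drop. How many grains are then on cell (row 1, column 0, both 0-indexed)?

1

[0] 3  3  0  0  3  2
1  2  0  0  2  2
3  2  1  0  1  2
3  3  2  3  3  2
2  1  0  0  2  3
2  0  3  3  2  2
[1] 3  3  0  0  3  2
1  2  1  0  2  2
3  2  1  0  1  2
3  3  2  3  3  2
2  1  0  0  2  3
2  0  3  3  2  2
[2] 3  3  0  0  3  2
1  2  2  0  2  2
3  2  1  0  1  2
3  3  2  3  3  2
2  1  0  0  2  3
2  0  3  3  2  2
[3] 3  3  0  0  3  2
1  2  3  0  2  2
3  2  1  0  1  2
3  3  2  3  3  2
2  1  0  0  2  3
2  0  3  3  2  2
[4] 3  3  1  0  3  2
1  3  0  1  2  2
3  2  2  0  1  2
3  3  2  3  3  2
2  1  0  0  2  3
2  0  3  3  2  2
[5] 3  3  1  0  3  2
1  3  1  1  2  2
3  2  2  0  1  2
3  3  2  3  3  2
2  1  0  0  2  3
2  0  3  3  2  2
[6] 3  3  1  0  3  2
1  3  2  1  2  2
3  2  2  0  1  2
3  3  2  3  3  2
2  1  0  0  2  3
2  0  3  3  2  2
[7] 3  3  1  0  3  2
1  3  3  1  2  2
3  2  2  0  1  2
3  3  2  3  3  2
2  1  0  0  2  3
2  0  3  3  2  2
[8] 0  1  3  0  3  2
3  1  1  2  2  2
3  3  3  0  1  2
3  3  2  3  3  2
2  1  0  0  2  3
2  0  3  3  2  2
[9] 0  1  3  0  3  2
3  1  2  2  2  2
3  3  3  0  1  2
3  3  2  3  3  2
2  1  0  0  2  3
2  0  3  3  2  2
[10] 0  1  3  0  3  2
3  1  3  2  2  2
3  3  3  0  1  2
3  3  2  3  3  2
2  1  0  0  2  3
2  0  3  3  2  2
[11] 1  3  0  1  3  2
1  0  3  3  2  2
2  3  2  2  2  2
1  2  1  1  0  3
3  2  1  1  3  3
2  0  3  3  2  2
[12] 1  3  1  2  3  2
1  1  1  0  3  2
2  3  3  3  2  2
1  2  1  1  0  3
3  2  1  1  3  3
2  0  3  3  2  2
[13] 1  3  1  2  3  2
1  1  2  0  3  2
2  3  3  3  2  2
1  2  1  1  0  3
3  2  1  1  3  3
2  0  3  3  2  2
[14] 1  3  1  2  3  2
1  1  3  0  3  2
2  3  3  3  2  2
1  2  1  1  0  3
3  2  1  1  3  3
2  0  3  3  2  2
[15] 1  3  2  2  3  2
1  3  1  2  3  2
3  0  2  0  3  2
1  3  2  2  0  3
3  2  1  1  3  3
2  0  3  3  2  2
[16] 1  3  2  2  3  2
1  3  2  2  3  2
3  0  2  0  3  2
1  3  2  2  0  3
3  2  1  1  3  3
2  0  3  3  2  2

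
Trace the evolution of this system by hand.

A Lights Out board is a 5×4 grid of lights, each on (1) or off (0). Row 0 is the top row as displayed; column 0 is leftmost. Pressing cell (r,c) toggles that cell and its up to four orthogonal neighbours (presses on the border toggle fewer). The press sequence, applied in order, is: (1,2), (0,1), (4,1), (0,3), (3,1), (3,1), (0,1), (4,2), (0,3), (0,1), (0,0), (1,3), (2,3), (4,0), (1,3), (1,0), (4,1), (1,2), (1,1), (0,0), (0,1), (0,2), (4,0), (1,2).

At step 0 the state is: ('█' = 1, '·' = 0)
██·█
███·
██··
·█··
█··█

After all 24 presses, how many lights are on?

9

step 0: ██·█
███·
██··
·█··
█··█
step 1: ████
█··█
███·
·█··
█··█
step 2: ···█
██·█
███·
·█··
█··█
step 3: ···█
██·█
███·
····
·███
step 4: ··█·
██··
███·
····
·███
step 5: ··█·
██··
█·█·
███·
··██
step 6: ··█·
██··
███·
····
·███
step 7: ██··
█···
███·
····
·███
step 8: ██··
█···
███·
··█·
····
step 9: ████
█··█
███·
··█·
····
step 10: ···█
██·█
███·
··█·
····
step 11: ██·█
·█·█
███·
··█·
····
step 12: ██··
·██·
████
··█·
····
step 13: ██··
·███
██··
··██
····
step 14: ██··
·███
██··
█·██
██··
step 15: ██·█
·█··
██·█
█·██
██··
step 16: ·█·█
█···
·█·█
█·██
██··
step 17: ·█·█
█···
·█·█
████
··█·
step 18: ·███
████
·███
████
··█·
step 19: ··██
···█
··██
████
··█·
step 20: ████
█··█
··██
████
··█·
step 21: ···█
██·█
··██
████
··█·
step 22: ·██·
████
··██
████
··█·
step 23: ·██·
████
··██
·███
███·
step 24: ·█··
█···
···█
·███
███·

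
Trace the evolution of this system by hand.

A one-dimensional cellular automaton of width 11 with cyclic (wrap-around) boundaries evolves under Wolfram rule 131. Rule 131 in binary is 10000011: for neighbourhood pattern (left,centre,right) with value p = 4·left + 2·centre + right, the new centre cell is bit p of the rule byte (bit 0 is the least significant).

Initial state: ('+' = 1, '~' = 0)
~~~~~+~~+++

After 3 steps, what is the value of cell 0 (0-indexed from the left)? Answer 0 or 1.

step 0: ~~~~~+~~+++
step 1: ~++++~~+~+~
step 2: +~++~~+~~~~
step 3: ~~~~~+~~+++

0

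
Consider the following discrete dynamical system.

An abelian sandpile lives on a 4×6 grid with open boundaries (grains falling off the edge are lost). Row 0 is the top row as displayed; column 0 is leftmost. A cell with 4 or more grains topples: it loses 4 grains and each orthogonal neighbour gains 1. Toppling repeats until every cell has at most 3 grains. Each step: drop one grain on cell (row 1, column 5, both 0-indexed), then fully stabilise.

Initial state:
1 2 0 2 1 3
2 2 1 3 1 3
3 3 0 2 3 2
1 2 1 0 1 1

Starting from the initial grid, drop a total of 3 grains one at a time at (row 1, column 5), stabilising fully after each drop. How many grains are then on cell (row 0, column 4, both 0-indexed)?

gen 0: 1 2 0 2 1 3
2 2 1 3 1 3
3 3 0 2 3 2
1 2 1 0 1 1
gen 1: 1 2 0 2 2 0
2 2 1 3 2 1
3 3 0 2 3 3
1 2 1 0 1 1
gen 2: 1 2 0 2 2 0
2 2 1 3 2 2
3 3 0 2 3 3
1 2 1 0 1 1
gen 3: 1 2 0 2 2 0
2 2 1 3 2 3
3 3 0 2 3 3
1 2 1 0 1 1

2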